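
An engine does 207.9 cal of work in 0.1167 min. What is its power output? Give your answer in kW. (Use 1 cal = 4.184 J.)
Convert to SI: W = 869.854 J, t = 7.002 s
P = W/t = 869.854/7.002 = 124.229 W = 0.1242 kW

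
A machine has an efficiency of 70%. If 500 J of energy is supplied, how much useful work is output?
W_out = η·W_in = 0.7·500 = 350.0 J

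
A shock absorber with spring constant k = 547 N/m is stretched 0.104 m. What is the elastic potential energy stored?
PE = ½kx² = ½(547)(0.104)² = 2.958 J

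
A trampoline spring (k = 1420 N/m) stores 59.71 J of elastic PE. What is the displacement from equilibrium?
x = √(2·PE/k) = √(2·59.71/1420) = 0.29 m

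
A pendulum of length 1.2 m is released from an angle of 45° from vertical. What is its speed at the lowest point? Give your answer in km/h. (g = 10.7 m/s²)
h = L(1 − cosθ) = 1.2(1 − cos45°) = 0.351472 m
v = √(2gh) = √(2·10.7·0.351472) = 2.74253 m/s = 9.873 km/h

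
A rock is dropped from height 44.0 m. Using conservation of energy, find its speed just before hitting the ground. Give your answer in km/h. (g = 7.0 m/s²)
mgh = ½mv² ⇒ v = √(2gh) = √(2·7.0·44.0) = 24.8193 m/s = 89.35 km/h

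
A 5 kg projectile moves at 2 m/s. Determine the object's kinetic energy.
KE = ½mv² = ½(5)(2)² = 10.0 J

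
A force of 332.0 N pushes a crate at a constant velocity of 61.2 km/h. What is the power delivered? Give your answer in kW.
Convert to SI: F = 332.0 N, v = 17.0 m/s
P = Fv = (332.0)(17.0) = 5644.0 W = 5.644 kW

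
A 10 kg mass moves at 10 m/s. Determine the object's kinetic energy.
KE = ½mv² = ½(10)(10)² = 500.0 J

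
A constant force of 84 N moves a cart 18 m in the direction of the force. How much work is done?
W = F·d = (84)(18) = 1512 J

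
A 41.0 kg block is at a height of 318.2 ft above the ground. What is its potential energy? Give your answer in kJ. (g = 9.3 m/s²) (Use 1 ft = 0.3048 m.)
Convert to SI: m = 41.0 kg, h = 96.9874 m
PE = mgh = (41.0)(9.3)(96.9874) = 36981.3 J = 36.98 kJ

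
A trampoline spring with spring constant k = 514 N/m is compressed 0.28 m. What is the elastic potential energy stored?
PE = ½kx² = ½(514)(0.28)² = 20.15 J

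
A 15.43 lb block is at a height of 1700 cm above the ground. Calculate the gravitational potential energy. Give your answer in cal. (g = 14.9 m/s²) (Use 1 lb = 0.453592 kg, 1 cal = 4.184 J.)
Convert to SI: m = 6.99892 kg, h = 17.0 m
PE = mgh = (6.99892)(14.9)(17.0) = 1772.83 J = 423.7 cal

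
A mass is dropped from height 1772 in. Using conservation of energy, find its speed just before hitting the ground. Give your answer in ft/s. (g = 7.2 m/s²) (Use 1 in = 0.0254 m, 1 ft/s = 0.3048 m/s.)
Convert to SI: h = 45.0088 m
mgh = ½mv² ⇒ v = √(2gh) = √(2·7.2·45.0088) = 25.4583 m/s = 83.52 ft/s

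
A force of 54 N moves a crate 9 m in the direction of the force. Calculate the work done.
W = F·d = (54)(9) = 486.0 J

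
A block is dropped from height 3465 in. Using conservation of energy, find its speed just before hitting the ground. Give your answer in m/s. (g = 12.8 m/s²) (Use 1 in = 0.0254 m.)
Convert to SI: h = 88.011 m
mgh = ½mv² ⇒ v = √(2gh) = √(2·12.8·88.011) = 47.47 m/s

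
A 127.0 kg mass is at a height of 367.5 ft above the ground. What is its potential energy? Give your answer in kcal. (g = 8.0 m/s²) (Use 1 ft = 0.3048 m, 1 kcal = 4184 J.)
Convert to SI: m = 127.0 kg, h = 112.014 m
PE = mgh = (127.0)(8.0)(112.014) = 113806 J = 27.2 kcal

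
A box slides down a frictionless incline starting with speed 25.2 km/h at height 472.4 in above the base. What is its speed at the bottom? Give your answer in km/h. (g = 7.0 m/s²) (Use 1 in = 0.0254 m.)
Convert to SI: v₀ = 7.0 m/s, h = 11.999 m
½mv₀² + mgh = ½mv² ⇒ v = √(v₀² + 2gh) = √(7.0² + 2·7.0·11.999) = 14.7304 m/s = 53.03 km/h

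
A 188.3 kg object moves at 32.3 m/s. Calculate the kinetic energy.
KE = ½mv² = ½(188.3)(32.3)² = 98230 J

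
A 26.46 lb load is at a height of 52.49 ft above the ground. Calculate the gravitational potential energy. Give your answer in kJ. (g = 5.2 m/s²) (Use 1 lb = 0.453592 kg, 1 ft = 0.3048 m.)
Convert to SI: m = 12.002 kg, h = 15.999 m
PE = mgh = (12.002)(5.2)(15.999) = 998.505 J = 0.9985 kJ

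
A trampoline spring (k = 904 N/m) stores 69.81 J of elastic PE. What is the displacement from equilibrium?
x = √(2·PE/k) = √(2·69.81/904) = 0.393 m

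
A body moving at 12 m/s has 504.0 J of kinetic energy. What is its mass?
m = 2·KE/v² = 2·504.0/(12)² = 7.0 kg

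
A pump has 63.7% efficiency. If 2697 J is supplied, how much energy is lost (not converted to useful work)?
W_lost = W_in(1 − η) = 2697·(1 − 0.637) = 979.0 J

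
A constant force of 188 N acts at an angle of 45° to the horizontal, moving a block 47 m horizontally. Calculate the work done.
W = F·d·cosθ = (188)(47)cos(45°) = 6248 J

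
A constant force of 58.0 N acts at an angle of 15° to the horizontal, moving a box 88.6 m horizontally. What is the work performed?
W = F·d·cosθ = (58.0)(88.6)cos(15°) = 4964 J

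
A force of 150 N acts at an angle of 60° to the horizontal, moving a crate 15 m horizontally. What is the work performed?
W = F·d·cosθ = (150)(15)cos(60°) = 1125 J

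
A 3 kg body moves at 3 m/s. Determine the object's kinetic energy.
KE = ½mv² = ½(3)(3)² = 13.5 J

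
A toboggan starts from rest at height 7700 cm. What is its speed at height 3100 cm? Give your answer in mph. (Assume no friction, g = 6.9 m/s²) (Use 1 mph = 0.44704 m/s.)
Convert to SI: h₁−h₂ = 46.0 m
mgh₁ = mgh₂ + ½mv² ⇒ v = √(2g(h₁−h₂)) = √(2·6.9·46.0) = 25.1952 m/s = 56.36 mph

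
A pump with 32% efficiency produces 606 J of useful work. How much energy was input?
W_in = W_out/η = 606/0.32 = 1894 J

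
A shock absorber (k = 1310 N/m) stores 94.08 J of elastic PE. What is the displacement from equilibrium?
x = √(2·PE/k) = √(2·94.08/1310) = 0.379 m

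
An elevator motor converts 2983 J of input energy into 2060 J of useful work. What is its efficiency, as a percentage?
η = W_out/W_in = 2060/2983 = 69.06%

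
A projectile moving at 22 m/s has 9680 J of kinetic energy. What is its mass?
m = 2·KE/v² = 2·9680/(22)² = 40.0 kg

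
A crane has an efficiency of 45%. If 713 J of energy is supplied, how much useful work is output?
W_out = η·W_in = 0.45·713 = 320.85 J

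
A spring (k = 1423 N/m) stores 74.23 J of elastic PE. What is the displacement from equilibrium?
x = √(2·PE/k) = √(2·74.23/1423) = 0.323 m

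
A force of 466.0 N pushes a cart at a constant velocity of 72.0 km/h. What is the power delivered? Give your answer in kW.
Convert to SI: F = 466.0 N, v = 20.0 m/s
P = Fv = (466.0)(20.0) = 9320.0 W = 9.32 kW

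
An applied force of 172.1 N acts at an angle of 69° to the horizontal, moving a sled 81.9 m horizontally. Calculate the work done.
W = F·d·cosθ = (172.1)(81.9)cos(69°) = 5051 J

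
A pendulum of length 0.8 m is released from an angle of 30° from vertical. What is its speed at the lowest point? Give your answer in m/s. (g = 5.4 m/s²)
h = L(1 − cosθ) = 0.8(1 − cos30°) = 0.10718 m
v = √(2gh) = √(2·5.4·0.10718) = 1.076 m/s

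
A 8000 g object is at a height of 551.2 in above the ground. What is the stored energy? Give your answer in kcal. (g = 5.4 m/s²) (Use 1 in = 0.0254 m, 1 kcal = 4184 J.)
Convert to SI: m = 8.0 kg, h = 14.0005 m
PE = mgh = (8.0)(5.4)(14.0005) = 604.821 J = 0.1446 kcal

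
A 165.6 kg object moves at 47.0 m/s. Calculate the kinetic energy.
KE = ½mv² = ½(165.6)(47.0)² = 182900 J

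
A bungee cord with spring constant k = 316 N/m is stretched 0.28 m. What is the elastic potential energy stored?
PE = ½kx² = ½(316)(0.28)² = 12.39 J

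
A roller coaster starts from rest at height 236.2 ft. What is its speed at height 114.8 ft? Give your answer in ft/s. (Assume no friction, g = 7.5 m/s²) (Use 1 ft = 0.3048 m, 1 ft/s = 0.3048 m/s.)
Convert to SI: h₁−h₂ = 37.0027 m
mgh₁ = mgh₂ + ½mv² ⇒ v = √(2g(h₁−h₂)) = √(2·7.5·37.0027) = 23.5593 m/s = 77.29 ft/s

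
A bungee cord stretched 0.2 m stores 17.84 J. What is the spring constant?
k = 2·PE/x² = 2·17.84/(0.2)² = 892.0 N/m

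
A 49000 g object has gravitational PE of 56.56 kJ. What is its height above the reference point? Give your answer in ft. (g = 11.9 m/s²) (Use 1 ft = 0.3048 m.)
Convert to SI: m = 49.0 kg, PE = 56560.0 J
h = PE/(mg) = 56560.0/(49.0·11.9) = 96.9988 m = 318.2 ft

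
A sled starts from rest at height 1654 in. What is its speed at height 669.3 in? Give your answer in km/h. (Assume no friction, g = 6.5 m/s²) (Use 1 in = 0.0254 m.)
Convert to SI: h₁−h₂ = 25.0114 m
mgh₁ = mgh₂ + ½mv² ⇒ v = √(2g(h₁−h₂)) = √(2·6.5·25.0114) = 18.0319 m/s = 64.91 km/h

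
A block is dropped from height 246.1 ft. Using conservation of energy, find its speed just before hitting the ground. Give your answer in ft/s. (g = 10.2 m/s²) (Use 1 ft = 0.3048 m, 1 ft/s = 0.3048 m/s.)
Convert to SI: h = 75.0113 m
mgh = ½mv² ⇒ v = √(2gh) = √(2·10.2·75.0113) = 39.1182 m/s = 128.3 ft/s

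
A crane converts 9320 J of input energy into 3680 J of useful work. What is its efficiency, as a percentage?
η = W_out/W_in = 3680/9320 = 39.48%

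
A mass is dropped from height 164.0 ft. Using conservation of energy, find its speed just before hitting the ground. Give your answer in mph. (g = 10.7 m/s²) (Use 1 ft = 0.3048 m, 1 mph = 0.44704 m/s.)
Convert to SI: h = 49.9872 m
mgh = ½mv² ⇒ v = √(2gh) = √(2·10.7·49.9872) = 32.7067 m/s = 73.16 mph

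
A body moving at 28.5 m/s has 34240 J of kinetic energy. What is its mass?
m = 2·KE/v² = 2·34240/(28.5)² = 84.31 kg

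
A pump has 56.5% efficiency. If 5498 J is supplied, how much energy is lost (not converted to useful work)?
W_lost = W_in(1 − η) = 5498·(1 − 0.565) = 2392 J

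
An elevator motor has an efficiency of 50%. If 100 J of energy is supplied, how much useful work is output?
W_out = η·W_in = 0.5·100 = 50.0 J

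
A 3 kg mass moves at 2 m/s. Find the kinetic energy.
KE = ½mv² = ½(3)(2)² = 6.0 J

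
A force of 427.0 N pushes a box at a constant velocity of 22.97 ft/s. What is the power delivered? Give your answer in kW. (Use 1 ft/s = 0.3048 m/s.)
Convert to SI: F = 427.0 N, v = 7.00126 m/s
P = Fv = (427.0)(7.00126) = 2989.54 W = 2.99 kW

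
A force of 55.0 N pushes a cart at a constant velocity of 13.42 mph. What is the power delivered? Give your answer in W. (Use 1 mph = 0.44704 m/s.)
Convert to SI: F = 55.0 N, v = 5.99928 m/s
P = Fv = (55.0)(5.99928) = 330.0 W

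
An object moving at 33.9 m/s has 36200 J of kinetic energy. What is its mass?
m = 2·KE/v² = 2·36200/(33.9)² = 63.0 kg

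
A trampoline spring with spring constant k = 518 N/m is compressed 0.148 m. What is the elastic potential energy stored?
PE = ½kx² = ½(518)(0.148)² = 5.673 J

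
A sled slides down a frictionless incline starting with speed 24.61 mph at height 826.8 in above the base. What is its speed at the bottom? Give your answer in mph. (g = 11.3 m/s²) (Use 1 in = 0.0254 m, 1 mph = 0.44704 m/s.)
Convert to SI: v₀ = 11.0017 m/s, h = 21.0007 m
½mv₀² + mgh = ½mv² ⇒ v = √(v₀² + 2gh) = √(11.0017² + 2·11.3·21.0007) = 24.406 m/s = 54.59 mph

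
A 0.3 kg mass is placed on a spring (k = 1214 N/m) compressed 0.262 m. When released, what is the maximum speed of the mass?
½kx² = ½mv² ⇒ v = x√(k/m) = (0.262)√(1214/0.3) = 16.67 m/s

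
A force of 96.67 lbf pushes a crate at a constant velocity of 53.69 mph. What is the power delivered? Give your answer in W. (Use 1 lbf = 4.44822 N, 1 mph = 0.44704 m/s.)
Convert to SI: F = 430.009 N, v = 24.0016 m/s
P = Fv = (430.009)(24.0016) = 10320 W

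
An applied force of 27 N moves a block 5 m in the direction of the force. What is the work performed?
W = F·d = (27)(5) = 135.0 J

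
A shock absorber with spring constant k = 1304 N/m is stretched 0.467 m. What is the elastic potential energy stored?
PE = ½kx² = ½(1304)(0.467)² = 142.2 J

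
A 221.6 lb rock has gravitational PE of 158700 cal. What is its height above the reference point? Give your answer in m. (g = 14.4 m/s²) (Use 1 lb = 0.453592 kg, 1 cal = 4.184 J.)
Convert to SI: m = 100.516 kg, PE = 664001 J
h = PE/(mg) = 664001/(100.516·14.4) = 458.7 m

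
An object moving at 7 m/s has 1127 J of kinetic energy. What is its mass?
m = 2·KE/v² = 2·1127/(7)² = 46.0 kg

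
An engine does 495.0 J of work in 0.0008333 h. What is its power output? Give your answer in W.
Convert to SI: W = 495.0 J, t = 2.99988 s
P = W/t = 495.0/2.99988 = 165.0 W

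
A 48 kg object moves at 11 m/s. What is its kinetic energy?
KE = ½mv² = ½(48)(11)² = 2904.0 J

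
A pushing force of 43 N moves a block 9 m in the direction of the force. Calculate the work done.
W = F·d = (43)(9) = 387.0 J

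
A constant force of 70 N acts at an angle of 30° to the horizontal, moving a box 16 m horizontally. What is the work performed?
W = F·d·cosθ = (70)(16)cos(30°) = 969.9 J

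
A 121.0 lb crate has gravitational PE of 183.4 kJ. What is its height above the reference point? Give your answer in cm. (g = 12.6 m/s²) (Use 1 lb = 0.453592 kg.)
Convert to SI: m = 54.8846 kg, PE = 183400 J
h = PE/(mg) = 183400/(54.8846·12.6) = 265.203 m = 26520 cm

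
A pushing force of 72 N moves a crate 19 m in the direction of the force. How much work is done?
W = F·d = (72)(19) = 1368 J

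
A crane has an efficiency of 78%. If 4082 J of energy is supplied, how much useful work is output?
W_out = η·W_in = 0.78·4082 = 3183.96 J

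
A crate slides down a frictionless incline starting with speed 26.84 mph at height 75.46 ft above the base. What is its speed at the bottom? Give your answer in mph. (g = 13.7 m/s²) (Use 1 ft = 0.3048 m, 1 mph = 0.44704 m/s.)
Convert to SI: v₀ = 11.9986 m/s, h = 23.0002 m
½mv₀² + mgh = ½mv² ⇒ v = √(v₀² + 2gh) = √(11.9986² + 2·13.7·23.0002) = 27.8239 m/s = 62.24 mph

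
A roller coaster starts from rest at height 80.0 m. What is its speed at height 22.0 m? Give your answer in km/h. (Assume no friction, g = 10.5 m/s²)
mgh₁ = mgh₂ + ½mv² ⇒ v = √(2g(h₁−h₂)) = √(2·10.5·58.0) = 34.8999 m/s = 125.6 km/h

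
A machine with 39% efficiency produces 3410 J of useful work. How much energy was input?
W_in = W_out/η = 3410/0.39 = 8744 J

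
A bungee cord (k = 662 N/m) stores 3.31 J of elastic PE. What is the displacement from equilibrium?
x = √(2·PE/k) = √(2·3.31/662) = 0.1 m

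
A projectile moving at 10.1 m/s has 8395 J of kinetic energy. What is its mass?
m = 2·KE/v² = 2·8395/(10.1)² = 164.6 kg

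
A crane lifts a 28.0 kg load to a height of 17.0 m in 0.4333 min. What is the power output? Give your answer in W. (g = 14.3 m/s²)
Convert to SI: m = 28.0 kg, h = 17.0 m, t = 25.998 s
P = mgh/t = (28.0)(14.3)(17.0)/25.998 = 261.8 W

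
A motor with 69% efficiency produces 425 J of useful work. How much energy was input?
W_in = W_out/η = 425/0.69 = 615.9 J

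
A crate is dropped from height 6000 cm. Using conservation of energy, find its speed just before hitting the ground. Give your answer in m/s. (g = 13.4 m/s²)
Convert to SI: h = 60.0 m
mgh = ½mv² ⇒ v = √(2gh) = √(2·13.4·60.0) = 40.1 m/s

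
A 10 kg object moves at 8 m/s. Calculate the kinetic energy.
KE = ½mv² = ½(10)(8)² = 320.0 J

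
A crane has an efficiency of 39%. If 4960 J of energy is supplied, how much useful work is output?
W_out = η·W_in = 0.39·4960 = 1934.4 J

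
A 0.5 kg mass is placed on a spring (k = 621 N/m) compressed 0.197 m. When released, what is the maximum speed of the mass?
½kx² = ½mv² ⇒ v = x√(k/m) = (0.197)√(621/0.5) = 6.943 m/s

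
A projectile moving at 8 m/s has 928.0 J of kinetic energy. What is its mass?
m = 2·KE/v² = 2·928.0/(8)² = 29.0 kg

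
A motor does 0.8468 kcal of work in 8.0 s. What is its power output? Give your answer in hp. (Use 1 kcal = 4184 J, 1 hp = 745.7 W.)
Convert to SI: W = 3543.01 J, t = 8.0 s
P = W/t = 3543.01/8.0 = 442.876 W = 0.5939 hp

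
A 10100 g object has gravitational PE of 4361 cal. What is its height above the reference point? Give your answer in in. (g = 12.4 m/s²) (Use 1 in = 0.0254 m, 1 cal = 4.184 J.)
Convert to SI: m = 10.1 kg, PE = 18246.4 J
h = PE/(mg) = 18246.4/(10.1·12.4) = 145.692 m = 5736 in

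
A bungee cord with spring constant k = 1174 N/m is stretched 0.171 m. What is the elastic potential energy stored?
PE = ½kx² = ½(1174)(0.171)² = 17.16 J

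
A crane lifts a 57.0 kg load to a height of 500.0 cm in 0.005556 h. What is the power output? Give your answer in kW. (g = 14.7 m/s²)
Convert to SI: m = 57.0 kg, h = 5.0 m, t = 20.0016 s
P = mgh/t = (57.0)(14.7)(5.0)/20.0016 = 209.458 W = 0.2095 kW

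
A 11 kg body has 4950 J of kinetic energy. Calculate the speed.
v = √(2·KE/m) = √(2·4950/11) = 30.0 m/s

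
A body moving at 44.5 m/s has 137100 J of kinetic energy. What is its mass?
m = 2·KE/v² = 2·137100/(44.5)² = 138.5 kg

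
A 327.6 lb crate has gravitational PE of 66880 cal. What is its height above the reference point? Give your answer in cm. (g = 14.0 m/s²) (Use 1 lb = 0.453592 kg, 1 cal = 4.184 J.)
Convert to SI: m = 148.597 kg, PE = 279826 J
h = PE/(mg) = 279826/(148.597·14.0) = 134.509 m = 13450 cm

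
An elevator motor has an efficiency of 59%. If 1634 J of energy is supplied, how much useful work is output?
W_out = η·W_in = 0.59·1634 = 964.06 J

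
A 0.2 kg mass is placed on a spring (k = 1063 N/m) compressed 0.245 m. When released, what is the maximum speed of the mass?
½kx² = ½mv² ⇒ v = x√(k/m) = (0.245)√(1063/0.2) = 17.86 m/s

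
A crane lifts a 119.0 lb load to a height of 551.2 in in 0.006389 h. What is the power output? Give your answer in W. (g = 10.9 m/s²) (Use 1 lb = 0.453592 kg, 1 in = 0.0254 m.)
Convert to SI: m = 53.9774 kg, h = 14.0005 m, t = 23.0004 s
P = mgh/t = (53.9774)(10.9)(14.0005)/23.0004 = 358.1 W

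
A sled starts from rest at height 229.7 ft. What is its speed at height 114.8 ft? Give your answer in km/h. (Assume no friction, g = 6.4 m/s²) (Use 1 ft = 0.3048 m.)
Convert to SI: h₁−h₂ = 35.0215 m
mgh₁ = mgh₂ + ½mv² ⇒ v = √(2g(h₁−h₂)) = √(2·6.4·35.0215) = 21.1725 m/s = 76.22 km/h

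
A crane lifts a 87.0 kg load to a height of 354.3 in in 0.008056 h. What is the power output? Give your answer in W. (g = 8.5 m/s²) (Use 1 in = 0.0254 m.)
Convert to SI: m = 87.0 kg, h = 8.99922 m, t = 29.0016 s
P = mgh/t = (87.0)(8.5)(8.99922)/29.0016 = 229.5 W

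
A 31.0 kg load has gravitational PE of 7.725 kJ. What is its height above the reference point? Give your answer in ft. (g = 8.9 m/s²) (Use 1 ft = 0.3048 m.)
Convert to SI: m = 31.0 kg, PE = 7725.0 J
h = PE/(mg) = 7725.0/(31.0·8.9) = 27.9993 m = 91.86 ft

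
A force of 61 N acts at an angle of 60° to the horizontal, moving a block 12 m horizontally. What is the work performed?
W = F·d·cosθ = (61)(12)cos(60°) = 366.0 J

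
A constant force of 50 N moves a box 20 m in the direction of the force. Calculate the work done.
W = F·d = (50)(20) = 1000 J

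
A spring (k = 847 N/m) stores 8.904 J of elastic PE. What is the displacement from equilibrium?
x = √(2·PE/k) = √(2·8.904/847) = 0.145 m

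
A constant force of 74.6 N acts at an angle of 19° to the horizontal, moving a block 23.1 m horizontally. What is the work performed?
W = F·d·cosθ = (74.6)(23.1)cos(19°) = 1629 J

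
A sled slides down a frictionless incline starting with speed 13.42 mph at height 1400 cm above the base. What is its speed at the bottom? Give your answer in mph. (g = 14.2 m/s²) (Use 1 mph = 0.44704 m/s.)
Convert to SI: v₀ = 5.99928 m/s, h = 14.0 m
½mv₀² + mgh = ½mv² ⇒ v = √(v₀² + 2gh) = √(5.99928² + 2·14.2·14.0) = 20.8229 m/s = 46.58 mph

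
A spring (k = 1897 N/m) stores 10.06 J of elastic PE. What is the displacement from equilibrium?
x = √(2·PE/k) = √(2·10.06/1897) = 0.103 m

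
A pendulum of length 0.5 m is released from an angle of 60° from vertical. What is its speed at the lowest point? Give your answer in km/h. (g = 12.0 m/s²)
h = L(1 − cosθ) = 0.5(1 − cos60°) = 0.25 m
v = √(2gh) = √(2·12.0·0.25) = 2.44949 m/s = 8.818 km/h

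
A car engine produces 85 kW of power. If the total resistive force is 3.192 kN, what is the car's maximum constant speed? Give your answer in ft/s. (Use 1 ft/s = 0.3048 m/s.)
Convert to SI: F = 3192.0 N
P = Fv ⇒ v = P/F = 85000 W/3192.0 N = 26.6291 m/s = 87.37 ft/s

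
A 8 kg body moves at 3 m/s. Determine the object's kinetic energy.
KE = ½mv² = ½(8)(3)² = 36.0 J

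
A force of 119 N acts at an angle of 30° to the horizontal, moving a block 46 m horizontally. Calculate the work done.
W = F·d·cosθ = (119)(46)cos(30°) = 4741 J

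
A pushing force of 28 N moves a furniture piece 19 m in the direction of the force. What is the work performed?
W = F·d = (28)(19) = 532.0 J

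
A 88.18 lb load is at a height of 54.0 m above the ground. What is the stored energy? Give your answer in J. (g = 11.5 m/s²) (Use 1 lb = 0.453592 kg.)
Convert to SI: m = 39.9977 kg, h = 54.0 m
PE = mgh = (39.9977)(11.5)(54.0) = 24840 J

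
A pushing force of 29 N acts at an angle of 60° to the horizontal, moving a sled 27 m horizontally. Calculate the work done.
W = F·d·cosθ = (29)(27)cos(60°) = 391.5 J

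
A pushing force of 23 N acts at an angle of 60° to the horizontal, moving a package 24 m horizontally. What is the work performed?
W = F·d·cosθ = (23)(24)cos(60°) = 276.0 J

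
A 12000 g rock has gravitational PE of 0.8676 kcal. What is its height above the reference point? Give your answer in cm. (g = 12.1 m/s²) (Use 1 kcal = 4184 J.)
Convert to SI: m = 12.0 kg, PE = 3630.04 J
h = PE/(mg) = 3630.04/(12.0·12.1) = 25.0003 m = 2500 cm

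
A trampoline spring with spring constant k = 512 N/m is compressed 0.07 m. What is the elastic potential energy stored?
PE = ½kx² = ½(512)(0.07)² = 1.254 J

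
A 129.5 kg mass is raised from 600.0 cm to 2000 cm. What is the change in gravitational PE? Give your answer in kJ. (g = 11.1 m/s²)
Convert to SI: m = 129.5 kg, Δh = 14.0 m
ΔPE = mgΔh = (129.5)(11.1)(14.0) = 20124.3 J = 20.12 kJ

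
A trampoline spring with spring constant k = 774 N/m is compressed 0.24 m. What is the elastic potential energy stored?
PE = ½kx² = ½(774)(0.24)² = 22.29 J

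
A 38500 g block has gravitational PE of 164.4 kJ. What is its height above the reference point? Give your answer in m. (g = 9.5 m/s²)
Convert to SI: m = 38.5 kg, PE = 164400 J
h = PE/(mg) = 164400/(38.5·9.5) = 449.5 m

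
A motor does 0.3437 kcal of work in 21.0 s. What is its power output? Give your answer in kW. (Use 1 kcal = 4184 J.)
Convert to SI: W = 1438.04 J, t = 21.0 s
P = W/t = 1438.04/21.0 = 68.4781 W = 0.06848 kW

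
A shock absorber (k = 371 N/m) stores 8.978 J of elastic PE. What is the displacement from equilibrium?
x = √(2·PE/k) = √(2·8.978/371) = 0.22 m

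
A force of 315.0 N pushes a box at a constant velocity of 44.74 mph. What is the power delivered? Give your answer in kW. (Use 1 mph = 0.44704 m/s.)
Convert to SI: F = 315.0 N, v = 20.0006 m/s
P = Fv = (315.0)(20.0006) = 6300.18 W = 6.3 kW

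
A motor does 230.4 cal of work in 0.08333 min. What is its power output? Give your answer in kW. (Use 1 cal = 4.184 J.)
Convert to SI: W = 963.994 J, t = 4.9998 s
P = W/t = 963.994/4.9998 = 192.806 W = 0.1928 kW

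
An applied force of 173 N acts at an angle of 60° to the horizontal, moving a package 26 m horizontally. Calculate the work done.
W = F·d·cosθ = (173)(26)cos(60°) = 2249 J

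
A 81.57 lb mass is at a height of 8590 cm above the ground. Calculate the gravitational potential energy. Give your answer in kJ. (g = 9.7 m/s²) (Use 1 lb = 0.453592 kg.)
Convert to SI: m = 36.9995 kg, h = 85.9 m
PE = mgh = (36.9995)(9.7)(85.9) = 30829.1 J = 30.83 kJ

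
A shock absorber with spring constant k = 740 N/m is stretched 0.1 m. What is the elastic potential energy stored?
PE = ½kx² = ½(740)(0.1)² = 3.7 J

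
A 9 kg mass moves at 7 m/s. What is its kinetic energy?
KE = ½mv² = ½(9)(7)² = 220.5 J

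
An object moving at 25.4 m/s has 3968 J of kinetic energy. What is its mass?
m = 2·KE/v² = 2·3968/(25.4)² = 12.3 kg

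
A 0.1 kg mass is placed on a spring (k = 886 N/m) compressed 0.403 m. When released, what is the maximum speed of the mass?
½kx² = ½mv² ⇒ v = x√(k/m) = (0.403)√(886/0.1) = 37.93 m/s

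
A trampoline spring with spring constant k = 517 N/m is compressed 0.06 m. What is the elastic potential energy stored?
PE = ½kx² = ½(517)(0.06)² = 0.9306 J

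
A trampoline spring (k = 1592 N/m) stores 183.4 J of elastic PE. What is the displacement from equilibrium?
x = √(2·PE/k) = √(2·183.4/1592) = 0.48 m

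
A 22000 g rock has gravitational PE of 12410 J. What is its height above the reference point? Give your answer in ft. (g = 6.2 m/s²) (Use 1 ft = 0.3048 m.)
Convert to SI: m = 22.0 kg, PE = 12410.0 J
h = PE/(mg) = 12410.0/(22.0·6.2) = 90.9824 m = 298.5 ft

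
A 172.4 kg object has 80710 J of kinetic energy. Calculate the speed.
v = √(2·KE/m) = √(2·80710/172.4) = 30.6 m/s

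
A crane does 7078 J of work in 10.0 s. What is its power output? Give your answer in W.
P = W/t = 7078.0/10.0 = 707.8 W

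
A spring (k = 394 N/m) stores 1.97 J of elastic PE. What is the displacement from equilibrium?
x = √(2·PE/k) = √(2·1.97/394) = 0.1 m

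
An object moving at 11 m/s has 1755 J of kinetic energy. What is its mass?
m = 2·KE/v² = 2·1755/(11)² = 29.01 kg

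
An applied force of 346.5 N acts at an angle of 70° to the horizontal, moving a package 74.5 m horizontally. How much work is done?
W = F·d·cosθ = (346.5)(74.5)cos(70°) = 8829 J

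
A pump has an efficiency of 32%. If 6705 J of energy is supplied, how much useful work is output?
W_out = η·W_in = 0.32·6705 = 2145.6 J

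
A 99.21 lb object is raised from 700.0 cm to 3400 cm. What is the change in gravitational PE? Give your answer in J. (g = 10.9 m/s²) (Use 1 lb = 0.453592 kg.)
Convert to SI: m = 45.0009 kg, Δh = 27.0 m
ΔPE = mgΔh = (45.0009)(10.9)(27.0) = 13240 J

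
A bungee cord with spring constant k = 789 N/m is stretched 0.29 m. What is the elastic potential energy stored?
PE = ½kx² = ½(789)(0.29)² = 33.18 J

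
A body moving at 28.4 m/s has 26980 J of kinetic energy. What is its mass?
m = 2·KE/v² = 2·26980/(28.4)² = 66.9 kg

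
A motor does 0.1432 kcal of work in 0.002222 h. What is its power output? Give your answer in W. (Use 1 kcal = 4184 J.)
Convert to SI: W = 599.149 J, t = 7.9992 s
P = W/t = 599.149/7.9992 = 74.9 W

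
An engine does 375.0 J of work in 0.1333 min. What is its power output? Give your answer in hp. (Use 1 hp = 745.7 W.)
Convert to SI: W = 375.0 J, t = 7.998 s
P = W/t = 375.0/7.998 = 46.8867 W = 0.06288 hp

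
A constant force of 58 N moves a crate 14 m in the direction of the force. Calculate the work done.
W = F·d = (58)(14) = 812.0 J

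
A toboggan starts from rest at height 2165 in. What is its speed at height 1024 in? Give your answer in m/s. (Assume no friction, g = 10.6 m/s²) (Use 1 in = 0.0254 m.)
Convert to SI: h₁−h₂ = 28.9814 m
mgh₁ = mgh₂ + ½mv² ⇒ v = √(2g(h₁−h₂)) = √(2·10.6·28.9814) = 24.79 m/s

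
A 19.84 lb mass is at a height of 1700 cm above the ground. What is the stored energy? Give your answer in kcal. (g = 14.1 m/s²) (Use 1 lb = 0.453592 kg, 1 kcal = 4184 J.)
Convert to SI: m = 8.99927 kg, h = 17.0 m
PE = mgh = (8.99927)(14.1)(17.0) = 2157.12 J = 0.5156 kcal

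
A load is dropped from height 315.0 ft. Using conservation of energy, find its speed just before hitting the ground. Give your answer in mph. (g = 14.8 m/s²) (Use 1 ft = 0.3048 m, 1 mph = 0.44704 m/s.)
Convert to SI: h = 96.012 m
mgh = ½mv² ⇒ v = √(2gh) = √(2·14.8·96.012) = 53.31 m/s = 119.3 mph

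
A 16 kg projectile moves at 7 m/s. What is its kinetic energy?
KE = ½mv² = ½(16)(7)² = 392.0 J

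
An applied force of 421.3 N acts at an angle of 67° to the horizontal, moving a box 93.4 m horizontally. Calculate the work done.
W = F·d·cosθ = (421.3)(93.4)cos(67°) = 15380 J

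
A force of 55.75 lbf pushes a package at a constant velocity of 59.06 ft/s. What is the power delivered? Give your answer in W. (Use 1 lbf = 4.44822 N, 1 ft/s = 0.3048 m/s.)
Convert to SI: F = 247.988 N, v = 18.0015 m/s
P = Fv = (247.988)(18.0015) = 4464 W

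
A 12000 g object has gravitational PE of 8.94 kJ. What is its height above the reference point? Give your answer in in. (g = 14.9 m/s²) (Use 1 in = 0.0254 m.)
Convert to SI: m = 12.0 kg, PE = 8940.0 J
h = PE/(mg) = 8940.0/(12.0·14.9) = 50.0 m = 1969 in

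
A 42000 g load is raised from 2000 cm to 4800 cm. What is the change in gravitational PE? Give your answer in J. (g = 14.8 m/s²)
Convert to SI: m = 42.0 kg, Δh = 28.0 m
ΔPE = mgΔh = (42.0)(14.8)(28.0) = 17400 J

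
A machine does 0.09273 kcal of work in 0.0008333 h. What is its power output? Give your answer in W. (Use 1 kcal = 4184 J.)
Convert to SI: W = 387.982 J, t = 2.99988 s
P = W/t = 387.982/2.99988 = 129.3 W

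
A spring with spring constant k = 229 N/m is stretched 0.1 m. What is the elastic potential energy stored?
PE = ½kx² = ½(229)(0.1)² = 1.145 J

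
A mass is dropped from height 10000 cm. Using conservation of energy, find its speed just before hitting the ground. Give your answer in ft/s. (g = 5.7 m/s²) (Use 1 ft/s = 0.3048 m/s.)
Convert to SI: h = 100.0 m
mgh = ½mv² ⇒ v = √(2gh) = √(2·5.7·100.0) = 33.7639 m/s = 110.8 ft/s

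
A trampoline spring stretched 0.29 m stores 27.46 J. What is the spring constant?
k = 2·PE/x² = 2·27.46/(0.29)² = 653.0 N/m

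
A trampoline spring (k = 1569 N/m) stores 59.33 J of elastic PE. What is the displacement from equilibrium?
x = √(2·PE/k) = √(2·59.33/1569) = 0.275 m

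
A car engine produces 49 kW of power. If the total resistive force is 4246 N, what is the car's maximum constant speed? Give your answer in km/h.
P = Fv ⇒ v = P/F = 49000 W/4246.0 N = 11.54027 m/s = 41.54 km/h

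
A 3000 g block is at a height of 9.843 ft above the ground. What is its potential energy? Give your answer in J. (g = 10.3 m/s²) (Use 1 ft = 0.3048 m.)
Convert to SI: m = 3.0 kg, h = 3.00015 m
PE = mgh = (3.0)(10.3)(3.00015) = 92.7 J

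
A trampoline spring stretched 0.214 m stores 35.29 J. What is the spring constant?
k = 2·PE/x² = 2·35.29/(0.214)² = 1541 N/m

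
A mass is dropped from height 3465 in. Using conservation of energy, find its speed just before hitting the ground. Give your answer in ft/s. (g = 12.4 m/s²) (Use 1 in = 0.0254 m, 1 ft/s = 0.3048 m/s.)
Convert to SI: h = 88.011 m
mgh = ½mv² ⇒ v = √(2gh) = √(2·12.4·88.011) = 46.7191 m/s = 153.3 ft/s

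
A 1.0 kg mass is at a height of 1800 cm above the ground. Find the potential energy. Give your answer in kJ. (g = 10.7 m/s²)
Convert to SI: m = 1.0 kg, h = 18.0 m
PE = mgh = (1.0)(10.7)(18.0) = 192.6 J = 0.1926 kJ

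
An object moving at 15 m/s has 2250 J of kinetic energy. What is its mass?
m = 2·KE/v² = 2·2250/(15)² = 20.0 kg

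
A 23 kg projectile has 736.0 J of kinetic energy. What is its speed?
v = √(2·KE/m) = √(2·736.0/23) = 8.0 m/s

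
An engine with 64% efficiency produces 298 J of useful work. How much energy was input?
W_in = W_out/η = 298/0.64 = 465.6 J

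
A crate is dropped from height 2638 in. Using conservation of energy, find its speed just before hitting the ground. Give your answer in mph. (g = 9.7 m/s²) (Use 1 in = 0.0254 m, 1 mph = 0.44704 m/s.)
Convert to SI: h = 67.0052 m
mgh = ½mv² ⇒ v = √(2gh) = √(2·9.7·67.0052) = 36.0541 m/s = 80.65 mph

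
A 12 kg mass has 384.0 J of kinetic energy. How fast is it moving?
v = √(2·KE/m) = √(2·384.0/12) = 8.0 m/s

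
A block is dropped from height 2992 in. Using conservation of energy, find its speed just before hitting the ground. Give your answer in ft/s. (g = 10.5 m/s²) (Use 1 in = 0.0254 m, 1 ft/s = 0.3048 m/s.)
Convert to SI: h = 75.9968 m
mgh = ½mv² ⇒ v = √(2gh) = √(2·10.5·75.9968) = 39.9491 m/s = 131.1 ft/s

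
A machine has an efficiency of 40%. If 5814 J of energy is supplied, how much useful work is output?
W_out = η·W_in = 0.4·5814 = 2325.6 J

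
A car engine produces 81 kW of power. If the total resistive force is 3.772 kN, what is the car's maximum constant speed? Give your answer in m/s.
Convert to SI: F = 3772.0 N
P = Fv ⇒ v = P/F = 81000 W/3772.0 N = 21.47 m/s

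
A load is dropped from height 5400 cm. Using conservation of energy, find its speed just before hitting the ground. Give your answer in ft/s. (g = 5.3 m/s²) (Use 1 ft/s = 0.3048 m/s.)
Convert to SI: h = 54.0 m
mgh = ½mv² ⇒ v = √(2gh) = √(2·5.3·54.0) = 23.9249 m/s = 78.49 ft/s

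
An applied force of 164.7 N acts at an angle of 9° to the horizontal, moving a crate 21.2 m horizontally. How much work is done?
W = F·d·cosθ = (164.7)(21.2)cos(9°) = 3449 J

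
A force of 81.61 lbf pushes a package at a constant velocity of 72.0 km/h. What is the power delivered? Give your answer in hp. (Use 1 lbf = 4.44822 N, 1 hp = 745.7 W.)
Convert to SI: F = 363.019 N, v = 20.0 m/s
P = Fv = (363.019)(20.0) = 7260.38 W = 9.736 hp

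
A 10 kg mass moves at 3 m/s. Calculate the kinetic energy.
KE = ½mv² = ½(10)(3)² = 45.0 J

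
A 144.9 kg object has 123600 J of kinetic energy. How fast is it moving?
v = √(2·KE/m) = √(2·123600/144.9) = 41.3 m/s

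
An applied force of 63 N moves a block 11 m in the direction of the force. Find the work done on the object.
W = F·d = (63)(11) = 693.0 J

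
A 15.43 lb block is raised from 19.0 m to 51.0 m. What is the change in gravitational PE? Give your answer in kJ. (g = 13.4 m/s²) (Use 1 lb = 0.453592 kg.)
Convert to SI: m = 6.99892 kg, Δh = 32.0 m
ΔPE = mgΔh = (6.99892)(13.4)(32.0) = 3001.14 J = 3.001 kJ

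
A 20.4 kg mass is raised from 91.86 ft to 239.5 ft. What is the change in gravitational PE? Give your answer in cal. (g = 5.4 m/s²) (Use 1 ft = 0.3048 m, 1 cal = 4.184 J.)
Convert to SI: m = 20.4 kg, Δh = 45.0007 m
ΔPE = mgΔh = (20.4)(5.4)(45.0007) = 4957.27 J = 1185 cal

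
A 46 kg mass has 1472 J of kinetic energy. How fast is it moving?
v = √(2·KE/m) = √(2·1472/46) = 8.0 m/s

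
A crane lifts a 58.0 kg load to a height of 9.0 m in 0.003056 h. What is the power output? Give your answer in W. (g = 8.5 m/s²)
Convert to SI: m = 58.0 kg, h = 9.0 m, t = 11.0016 s
P = mgh/t = (58.0)(8.5)(9.0)/11.0016 = 403.3 W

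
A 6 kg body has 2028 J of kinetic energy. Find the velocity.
v = √(2·KE/m) = √(2·2028/6) = 26.0 m/s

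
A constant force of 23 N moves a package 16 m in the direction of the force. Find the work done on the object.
W = F·d = (23)(16) = 368.0 J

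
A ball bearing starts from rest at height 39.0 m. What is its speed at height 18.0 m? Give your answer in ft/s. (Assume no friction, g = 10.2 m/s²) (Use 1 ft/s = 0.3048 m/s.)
mgh₁ = mgh₂ + ½mv² ⇒ v = √(2g(h₁−h₂)) = √(2·10.2·21.0) = 20.6978 m/s = 67.91 ft/s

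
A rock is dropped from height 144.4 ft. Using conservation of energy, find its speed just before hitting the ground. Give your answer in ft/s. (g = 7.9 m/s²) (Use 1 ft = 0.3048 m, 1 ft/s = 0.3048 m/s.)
Convert to SI: h = 44.0131 m
mgh = ½mv² ⇒ v = √(2gh) = √(2·7.9·44.0131) = 26.3706 m/s = 86.52 ft/s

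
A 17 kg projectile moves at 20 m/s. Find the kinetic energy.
KE = ½mv² = ½(17)(20)² = 3400.0 J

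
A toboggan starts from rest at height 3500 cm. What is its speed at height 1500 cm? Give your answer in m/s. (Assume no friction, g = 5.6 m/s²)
Convert to SI: h₁−h₂ = 20.0 m
mgh₁ = mgh₂ + ½mv² ⇒ v = √(2g(h₁−h₂)) = √(2·5.6·20.0) = 14.97 m/s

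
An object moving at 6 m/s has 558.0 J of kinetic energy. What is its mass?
m = 2·KE/v² = 2·558.0/(6)² = 31.0 kg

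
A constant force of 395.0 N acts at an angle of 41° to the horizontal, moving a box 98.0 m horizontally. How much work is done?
W = F·d·cosθ = (395.0)(98.0)cos(41°) = 29210 J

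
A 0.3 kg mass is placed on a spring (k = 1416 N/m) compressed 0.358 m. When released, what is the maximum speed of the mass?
½kx² = ½mv² ⇒ v = x√(k/m) = (0.358)√(1416/0.3) = 24.6 m/s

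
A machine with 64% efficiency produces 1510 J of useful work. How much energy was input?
W_in = W_out/η = 1510/0.64 = 2359 J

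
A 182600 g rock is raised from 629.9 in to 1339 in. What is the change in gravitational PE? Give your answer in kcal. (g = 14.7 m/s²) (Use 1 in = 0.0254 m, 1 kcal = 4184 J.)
Convert to SI: m = 182.6 kg, Δh = 18.0111 m
ΔPE = mgΔh = (182.6)(14.7)(18.0111) = 48345.9 J = 11.55 kcal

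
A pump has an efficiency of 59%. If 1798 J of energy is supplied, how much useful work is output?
W_out = η·W_in = 0.59·1798 = 1060.82 J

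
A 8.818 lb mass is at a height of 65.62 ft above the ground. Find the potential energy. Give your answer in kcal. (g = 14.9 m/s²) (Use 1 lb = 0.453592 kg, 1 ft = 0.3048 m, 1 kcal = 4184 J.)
Convert to SI: m = 3.99977 kg, h = 20.001 m
PE = mgh = (3.99977)(14.9)(20.001) = 1191.99 J = 0.2849 kcal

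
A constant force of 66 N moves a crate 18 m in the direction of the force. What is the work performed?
W = F·d = (66)(18) = 1188 J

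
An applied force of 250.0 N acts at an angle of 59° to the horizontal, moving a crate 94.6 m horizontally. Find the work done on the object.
W = F·d·cosθ = (250.0)(94.6)cos(59°) = 12180 J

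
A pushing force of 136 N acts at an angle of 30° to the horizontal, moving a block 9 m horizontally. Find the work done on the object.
W = F·d·cosθ = (136)(9)cos(30°) = 1060 J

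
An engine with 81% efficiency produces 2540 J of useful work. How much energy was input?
W_in = W_out/η = 2540/0.81 = 3136 J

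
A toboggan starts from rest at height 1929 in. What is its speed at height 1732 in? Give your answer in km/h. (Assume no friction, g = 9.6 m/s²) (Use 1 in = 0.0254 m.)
Convert to SI: h₁−h₂ = 5.0038 m
mgh₁ = mgh₂ + ½mv² ⇒ v = √(2g(h₁−h₂)) = √(2·9.6·5.0038) = 9.80168 m/s = 35.29 km/h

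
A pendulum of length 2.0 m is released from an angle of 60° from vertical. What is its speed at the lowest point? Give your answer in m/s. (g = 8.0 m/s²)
h = L(1 − cosθ) = 2.0(1 − cos60°) = 1.0 m
v = √(2gh) = √(2·8.0·1.0) = 4.0 m/s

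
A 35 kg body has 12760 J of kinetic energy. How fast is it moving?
v = √(2·KE/m) = √(2·12760/35) = 27.0 m/s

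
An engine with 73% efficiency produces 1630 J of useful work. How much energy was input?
W_in = W_out/η = 1630/0.73 = 2233 J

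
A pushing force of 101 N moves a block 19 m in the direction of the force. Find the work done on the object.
W = F·d = (101)(19) = 1919 J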